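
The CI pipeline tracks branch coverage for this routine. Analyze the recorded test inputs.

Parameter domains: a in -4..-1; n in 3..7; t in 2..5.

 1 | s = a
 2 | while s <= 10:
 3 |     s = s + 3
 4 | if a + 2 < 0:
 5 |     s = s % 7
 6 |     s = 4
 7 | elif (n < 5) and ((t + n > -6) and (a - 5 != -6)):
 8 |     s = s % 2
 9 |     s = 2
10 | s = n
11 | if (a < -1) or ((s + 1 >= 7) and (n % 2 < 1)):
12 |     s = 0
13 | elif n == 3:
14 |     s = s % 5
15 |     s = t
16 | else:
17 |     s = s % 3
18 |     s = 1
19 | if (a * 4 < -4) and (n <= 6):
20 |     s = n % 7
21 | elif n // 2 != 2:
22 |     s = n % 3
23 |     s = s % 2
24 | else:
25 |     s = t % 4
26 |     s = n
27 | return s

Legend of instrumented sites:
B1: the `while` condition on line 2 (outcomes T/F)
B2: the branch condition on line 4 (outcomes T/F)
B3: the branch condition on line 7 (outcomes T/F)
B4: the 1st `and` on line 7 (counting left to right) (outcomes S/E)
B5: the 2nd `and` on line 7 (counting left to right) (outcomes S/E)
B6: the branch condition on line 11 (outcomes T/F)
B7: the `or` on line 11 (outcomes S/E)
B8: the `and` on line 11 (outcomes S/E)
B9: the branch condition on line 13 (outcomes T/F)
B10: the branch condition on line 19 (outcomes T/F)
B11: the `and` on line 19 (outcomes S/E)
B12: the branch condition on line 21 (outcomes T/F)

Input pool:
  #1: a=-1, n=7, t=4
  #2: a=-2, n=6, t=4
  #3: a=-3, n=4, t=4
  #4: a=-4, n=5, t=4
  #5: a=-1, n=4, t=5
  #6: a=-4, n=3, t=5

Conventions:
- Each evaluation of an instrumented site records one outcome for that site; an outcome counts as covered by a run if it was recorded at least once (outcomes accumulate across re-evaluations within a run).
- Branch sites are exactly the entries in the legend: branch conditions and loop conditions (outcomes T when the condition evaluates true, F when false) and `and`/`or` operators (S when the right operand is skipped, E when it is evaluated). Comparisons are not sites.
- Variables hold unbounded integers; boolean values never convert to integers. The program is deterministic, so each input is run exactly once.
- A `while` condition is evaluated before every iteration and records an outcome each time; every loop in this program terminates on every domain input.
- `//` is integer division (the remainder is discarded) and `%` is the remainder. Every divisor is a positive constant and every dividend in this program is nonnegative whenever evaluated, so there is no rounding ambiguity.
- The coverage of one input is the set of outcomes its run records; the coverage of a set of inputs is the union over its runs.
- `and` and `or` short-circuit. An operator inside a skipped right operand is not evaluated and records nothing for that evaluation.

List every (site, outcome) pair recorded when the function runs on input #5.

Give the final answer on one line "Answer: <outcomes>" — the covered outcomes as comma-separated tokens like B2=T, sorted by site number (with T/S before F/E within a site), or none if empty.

Tracing the run of input #5 (a=-1, n=4, t=5):
  B1->T, B1->T, B1->T, B1->T, B1->F, B2->F, B4->E, B5->E, B3->F, B7->E
  B8->S, B6->F, B9->F, B11->S, B10->F, B12->F
collecting distinct outcomes: B1=T, B1=F, B2=F, B3=F, B4=E, B5=E, B6=F, B7=E, B8=S, B9=F, B10=F, B11=S, B12=F

Answer: B1=T, B1=F, B2=F, B3=F, B4=E, B5=E, B6=F, B7=E, B8=S, B9=F, B10=F, B11=S, B12=F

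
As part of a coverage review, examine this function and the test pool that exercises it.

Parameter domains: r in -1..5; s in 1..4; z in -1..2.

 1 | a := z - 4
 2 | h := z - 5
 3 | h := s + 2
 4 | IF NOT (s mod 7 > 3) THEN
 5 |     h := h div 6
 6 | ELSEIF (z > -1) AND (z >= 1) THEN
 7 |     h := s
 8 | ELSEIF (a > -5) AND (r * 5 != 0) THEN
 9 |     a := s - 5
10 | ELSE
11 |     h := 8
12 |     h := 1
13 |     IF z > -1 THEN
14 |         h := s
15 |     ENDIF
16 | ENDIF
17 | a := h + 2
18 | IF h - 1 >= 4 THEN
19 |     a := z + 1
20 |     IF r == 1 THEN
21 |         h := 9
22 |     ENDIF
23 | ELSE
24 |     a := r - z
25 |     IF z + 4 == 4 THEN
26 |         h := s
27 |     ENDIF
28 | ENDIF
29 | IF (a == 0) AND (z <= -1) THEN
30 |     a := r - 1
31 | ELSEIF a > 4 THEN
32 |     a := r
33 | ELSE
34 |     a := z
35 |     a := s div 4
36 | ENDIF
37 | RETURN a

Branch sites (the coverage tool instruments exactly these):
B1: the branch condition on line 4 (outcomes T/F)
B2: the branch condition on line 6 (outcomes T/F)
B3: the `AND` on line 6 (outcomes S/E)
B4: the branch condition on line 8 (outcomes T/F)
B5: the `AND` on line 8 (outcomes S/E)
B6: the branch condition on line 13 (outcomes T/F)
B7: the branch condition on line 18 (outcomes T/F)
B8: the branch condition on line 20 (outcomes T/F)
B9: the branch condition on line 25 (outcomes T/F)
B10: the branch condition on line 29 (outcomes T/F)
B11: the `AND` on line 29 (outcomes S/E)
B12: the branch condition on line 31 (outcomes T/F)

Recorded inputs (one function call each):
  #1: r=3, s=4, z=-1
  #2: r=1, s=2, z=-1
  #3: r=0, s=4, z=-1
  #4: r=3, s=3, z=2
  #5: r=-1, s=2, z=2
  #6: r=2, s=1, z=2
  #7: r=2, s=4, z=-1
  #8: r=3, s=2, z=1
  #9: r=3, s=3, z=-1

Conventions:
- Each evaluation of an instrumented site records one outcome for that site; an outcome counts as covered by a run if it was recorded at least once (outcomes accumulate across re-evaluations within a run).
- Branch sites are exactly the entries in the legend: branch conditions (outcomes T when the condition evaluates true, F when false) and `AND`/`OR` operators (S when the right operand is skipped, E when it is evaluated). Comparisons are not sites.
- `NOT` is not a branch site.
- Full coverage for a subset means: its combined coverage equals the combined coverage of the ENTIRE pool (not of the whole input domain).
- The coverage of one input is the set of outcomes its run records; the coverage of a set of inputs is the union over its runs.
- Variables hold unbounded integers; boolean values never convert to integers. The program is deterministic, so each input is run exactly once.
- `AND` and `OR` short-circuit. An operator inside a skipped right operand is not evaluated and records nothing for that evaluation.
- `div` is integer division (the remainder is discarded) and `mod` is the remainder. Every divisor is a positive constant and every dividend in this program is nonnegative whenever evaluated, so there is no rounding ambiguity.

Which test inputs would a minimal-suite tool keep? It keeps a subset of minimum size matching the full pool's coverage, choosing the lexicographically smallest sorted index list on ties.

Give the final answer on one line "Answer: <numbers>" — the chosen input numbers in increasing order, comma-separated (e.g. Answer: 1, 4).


#1 (r=3, s=4, z=-1) -> covered: B1=F, B2=F, B3=S, B4=F, B5=S, B6=F, B7=F, B9=F, B10=F, B11=S, B12=F
#2 (r=1, s=2, z=-1) -> covered: B1=T, B7=F, B9=F, B10=F, B11=S, B12=F
#3 (r=0, s=4, z=-1) -> covered: B1=F, B2=F, B3=S, B4=F, B5=S, B6=F, B7=F, B9=F, B10=F, B11=S, B12=F
#4 (r=3, s=3, z=2) -> covered: B1=T, B7=F, B9=F, B10=F, B11=S, B12=F
#5 (r=-1, s=2, z=2) -> covered: B1=T, B7=F, B9=F, B10=F, B11=S, B12=F
#6 (r=2, s=1, z=2) -> covered: B1=T, B7=F, B9=F, B10=F, B11=E, B12=F
#7 (r=2, s=4, z=-1) -> covered: B1=F, B2=F, B3=S, B4=F, B5=S, B6=F, B7=F, B9=F, B10=F, B11=S, B12=F
#8 (r=3, s=2, z=1) -> covered: B1=T, B7=F, B9=F, B10=F, B11=S, B12=F
#9 (r=3, s=3, z=-1) -> covered: B1=T, B7=F, B9=F, B10=F, B11=S, B12=F
together the pool reaches 13 outcomes: B1=T, B1=F, B2=F, B3=S, B4=F, B5=S, B6=F, B7=F, B9=F, B10=F, B11=S, B11=E, B12=F
no size-1 subset reaches all 13 outcomes (best union: 11/13)
inputs {1, 6} (size 2) cover everything; no size-2 subset with a lexicographically smaller index list covers all 13
Answer: 1, 6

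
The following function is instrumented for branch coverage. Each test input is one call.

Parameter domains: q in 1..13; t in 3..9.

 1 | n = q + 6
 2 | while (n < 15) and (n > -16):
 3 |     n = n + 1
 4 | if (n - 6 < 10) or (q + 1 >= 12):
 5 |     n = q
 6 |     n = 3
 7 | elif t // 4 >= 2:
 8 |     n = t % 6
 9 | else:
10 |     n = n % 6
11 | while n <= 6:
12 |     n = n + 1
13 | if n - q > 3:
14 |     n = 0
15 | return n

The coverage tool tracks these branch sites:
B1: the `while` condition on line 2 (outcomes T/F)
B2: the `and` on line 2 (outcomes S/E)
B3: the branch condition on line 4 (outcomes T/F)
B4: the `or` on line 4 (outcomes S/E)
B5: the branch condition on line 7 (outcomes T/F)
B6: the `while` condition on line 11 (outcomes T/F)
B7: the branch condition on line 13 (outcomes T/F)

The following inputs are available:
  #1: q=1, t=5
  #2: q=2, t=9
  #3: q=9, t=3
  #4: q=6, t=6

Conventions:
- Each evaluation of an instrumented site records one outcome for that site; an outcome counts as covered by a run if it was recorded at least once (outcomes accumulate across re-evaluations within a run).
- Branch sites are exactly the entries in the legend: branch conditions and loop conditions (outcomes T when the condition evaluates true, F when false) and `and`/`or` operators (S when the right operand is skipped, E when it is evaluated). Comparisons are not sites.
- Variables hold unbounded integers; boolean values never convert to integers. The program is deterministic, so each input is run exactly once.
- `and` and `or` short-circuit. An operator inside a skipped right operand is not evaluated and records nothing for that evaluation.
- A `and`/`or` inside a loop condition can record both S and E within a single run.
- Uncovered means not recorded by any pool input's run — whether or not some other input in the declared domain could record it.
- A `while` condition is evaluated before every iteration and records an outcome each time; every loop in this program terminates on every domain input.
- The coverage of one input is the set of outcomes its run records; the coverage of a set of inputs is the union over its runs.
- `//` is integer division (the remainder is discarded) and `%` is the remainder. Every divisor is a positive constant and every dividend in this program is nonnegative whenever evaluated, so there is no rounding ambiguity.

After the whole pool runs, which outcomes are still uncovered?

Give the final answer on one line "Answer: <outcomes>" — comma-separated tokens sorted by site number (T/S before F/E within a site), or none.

#1 (q=1, t=5) -> B2->E, B1->T, B2->E, B1->T, B2->E, B1->T, B2->E, B1->T, B2->E, B1->T, B2->E, B1->T, B2->E, B1->T, ...; covered: B1=T, B1=F, B2=S, B2=E, B3=T, B4=S, B6=T, B6=F, B7=T
#2 (q=2, t=9) -> B2->E, B1->T, B2->E, B1->T, B2->E, B1->T, B2->E, B1->T, B2->E, B1->T, B2->E, B1->T, B2->E, B1->T, ...; covered: B1=T, B1=F, B2=S, B2=E, B3=T, B4=S, B6=T, B6=F, B7=T
#3 (q=9, t=3) -> B2->S, B1->F, B4->S, B3->T, B6->T, B6->T, B6->T, B6->T, B6->F, B7->F; covered: B1=F, B2=S, B3=T, B4=S, B6=T, B6=F, B7=F
#4 (q=6, t=6) -> B2->E, B1->T, B2->E, B1->T, B2->E, B1->T, B2->S, B1->F, B4->S, B3->T, B6->T, B6->T, B6->T, B6->T, ...; covered: B1=T, B1=F, B2=S, B2=E, B3=T, B4=S, B6=T, B6=F, B7=F
union over the pool: B1=T, B1=F, B2=S, B2=E, B3=T, B4=S, B6=T, B6=F, B7=T, B7=F
uncovered (4 of 14): B3=F, B4=E, B5=T, B5=F

Answer: B3=F, B4=E, B5=T, B5=F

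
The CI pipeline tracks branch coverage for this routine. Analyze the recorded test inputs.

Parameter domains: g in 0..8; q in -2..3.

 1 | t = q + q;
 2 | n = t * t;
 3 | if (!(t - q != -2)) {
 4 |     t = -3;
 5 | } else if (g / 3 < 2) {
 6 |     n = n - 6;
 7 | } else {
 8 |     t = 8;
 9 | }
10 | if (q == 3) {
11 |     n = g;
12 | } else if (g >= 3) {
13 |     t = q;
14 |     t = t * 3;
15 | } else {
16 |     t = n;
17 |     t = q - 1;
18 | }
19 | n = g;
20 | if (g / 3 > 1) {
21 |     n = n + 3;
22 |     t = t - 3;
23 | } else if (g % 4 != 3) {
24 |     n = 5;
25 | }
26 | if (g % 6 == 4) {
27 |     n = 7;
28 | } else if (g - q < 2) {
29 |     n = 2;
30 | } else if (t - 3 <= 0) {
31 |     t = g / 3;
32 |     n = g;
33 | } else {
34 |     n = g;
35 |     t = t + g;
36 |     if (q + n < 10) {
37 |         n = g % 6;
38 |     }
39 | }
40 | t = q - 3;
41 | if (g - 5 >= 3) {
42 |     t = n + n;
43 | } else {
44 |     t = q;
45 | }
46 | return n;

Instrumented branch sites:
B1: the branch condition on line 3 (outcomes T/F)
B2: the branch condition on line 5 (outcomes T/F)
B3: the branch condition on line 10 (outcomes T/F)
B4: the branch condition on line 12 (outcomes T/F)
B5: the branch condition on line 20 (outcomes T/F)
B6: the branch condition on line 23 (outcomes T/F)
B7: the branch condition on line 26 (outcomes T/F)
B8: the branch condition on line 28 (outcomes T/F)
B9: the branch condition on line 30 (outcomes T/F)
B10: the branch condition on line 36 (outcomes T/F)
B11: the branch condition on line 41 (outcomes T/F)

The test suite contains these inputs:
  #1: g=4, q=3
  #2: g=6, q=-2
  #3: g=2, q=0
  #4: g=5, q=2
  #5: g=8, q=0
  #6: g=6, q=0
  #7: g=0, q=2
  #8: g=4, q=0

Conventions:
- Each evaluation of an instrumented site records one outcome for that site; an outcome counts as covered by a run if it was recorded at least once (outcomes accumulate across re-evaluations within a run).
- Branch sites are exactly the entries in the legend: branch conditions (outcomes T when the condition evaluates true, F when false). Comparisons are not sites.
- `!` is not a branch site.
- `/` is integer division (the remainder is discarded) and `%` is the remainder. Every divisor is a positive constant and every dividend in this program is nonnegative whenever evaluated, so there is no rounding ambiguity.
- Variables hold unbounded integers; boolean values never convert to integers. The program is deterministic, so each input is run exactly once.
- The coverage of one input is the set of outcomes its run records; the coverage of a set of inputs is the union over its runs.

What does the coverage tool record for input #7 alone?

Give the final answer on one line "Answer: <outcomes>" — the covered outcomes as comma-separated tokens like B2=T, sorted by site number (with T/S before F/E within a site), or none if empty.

Tracing the run of input #7 (g=0, q=2):
  B1->F, B2->T, B3->F, B4->F, B5->F, B6->T, B7->F, B8->T, B11->F
deduplicating events, the covered set is: B1=F, B2=T, B3=F, B4=F, B5=F, B6=T, B7=F, B8=T, B11=F

Answer: B1=F, B2=T, B3=F, B4=F, B5=F, B6=T, B7=F, B8=T, B11=F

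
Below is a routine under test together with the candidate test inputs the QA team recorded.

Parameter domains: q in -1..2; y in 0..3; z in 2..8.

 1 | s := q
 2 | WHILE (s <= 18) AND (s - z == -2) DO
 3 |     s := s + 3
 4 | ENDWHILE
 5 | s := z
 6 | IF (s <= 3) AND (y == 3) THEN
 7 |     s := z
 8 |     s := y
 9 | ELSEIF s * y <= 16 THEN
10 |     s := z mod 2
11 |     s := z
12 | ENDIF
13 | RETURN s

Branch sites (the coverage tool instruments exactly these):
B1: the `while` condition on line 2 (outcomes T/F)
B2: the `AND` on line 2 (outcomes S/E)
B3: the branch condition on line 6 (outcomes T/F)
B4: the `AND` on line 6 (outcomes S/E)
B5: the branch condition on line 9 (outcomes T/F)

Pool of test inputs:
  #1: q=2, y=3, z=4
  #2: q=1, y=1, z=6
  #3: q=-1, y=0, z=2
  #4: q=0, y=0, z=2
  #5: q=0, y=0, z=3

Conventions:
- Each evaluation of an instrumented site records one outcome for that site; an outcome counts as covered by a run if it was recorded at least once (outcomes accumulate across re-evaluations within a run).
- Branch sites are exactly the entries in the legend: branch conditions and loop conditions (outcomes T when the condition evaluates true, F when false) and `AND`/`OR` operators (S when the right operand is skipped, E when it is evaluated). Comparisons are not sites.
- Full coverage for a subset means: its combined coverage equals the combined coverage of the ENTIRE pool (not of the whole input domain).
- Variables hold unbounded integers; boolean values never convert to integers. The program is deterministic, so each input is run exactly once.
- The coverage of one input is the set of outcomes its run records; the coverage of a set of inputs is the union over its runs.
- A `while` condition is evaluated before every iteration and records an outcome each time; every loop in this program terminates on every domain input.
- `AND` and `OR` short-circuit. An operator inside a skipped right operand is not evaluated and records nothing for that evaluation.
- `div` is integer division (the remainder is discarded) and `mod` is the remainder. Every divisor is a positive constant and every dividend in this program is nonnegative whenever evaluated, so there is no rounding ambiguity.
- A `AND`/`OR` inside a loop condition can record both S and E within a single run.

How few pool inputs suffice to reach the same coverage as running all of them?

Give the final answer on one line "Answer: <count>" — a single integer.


input #1 (q=2, y=3, z=4): events B2->E, B1->T, B2->E, B1->F, B4->S, B3->F, B5->T; covers B1=T, B1=F, B2=E, B3=F, B4=S, B5=T
input #2 (q=1, y=1, z=6): events B2->E, B1->F, B4->S, B3->F, B5->T; covers B1=F, B2=E, B3=F, B4=S, B5=T
input #3 (q=-1, y=0, z=2): events B2->E, B1->F, B4->E, B3->F, B5->T; covers B1=F, B2=E, B3=F, B4=E, B5=T
input #4 (q=0, y=0, z=2): events B2->E, B1->T, B2->E, B1->F, B4->E, B3->F, B5->T; covers B1=T, B1=F, B2=E, B3=F, B4=E, B5=T
input #5 (q=0, y=0, z=3): events B2->E, B1->F, B4->E, B3->F, B5->T; covers B1=F, B2=E, B3=F, B4=E, B5=T
the full pool covers 7 outcomes: B1=T, B1=F, B2=E, B3=F, B4=S, B4=E, B5=T
no size-1 subset reaches all 7 outcomes (best union: 6/7)
the canonical winner is {1, 3}: size 2, full 7-outcome coverage, earliest index list among size-2 covers
Answer: 2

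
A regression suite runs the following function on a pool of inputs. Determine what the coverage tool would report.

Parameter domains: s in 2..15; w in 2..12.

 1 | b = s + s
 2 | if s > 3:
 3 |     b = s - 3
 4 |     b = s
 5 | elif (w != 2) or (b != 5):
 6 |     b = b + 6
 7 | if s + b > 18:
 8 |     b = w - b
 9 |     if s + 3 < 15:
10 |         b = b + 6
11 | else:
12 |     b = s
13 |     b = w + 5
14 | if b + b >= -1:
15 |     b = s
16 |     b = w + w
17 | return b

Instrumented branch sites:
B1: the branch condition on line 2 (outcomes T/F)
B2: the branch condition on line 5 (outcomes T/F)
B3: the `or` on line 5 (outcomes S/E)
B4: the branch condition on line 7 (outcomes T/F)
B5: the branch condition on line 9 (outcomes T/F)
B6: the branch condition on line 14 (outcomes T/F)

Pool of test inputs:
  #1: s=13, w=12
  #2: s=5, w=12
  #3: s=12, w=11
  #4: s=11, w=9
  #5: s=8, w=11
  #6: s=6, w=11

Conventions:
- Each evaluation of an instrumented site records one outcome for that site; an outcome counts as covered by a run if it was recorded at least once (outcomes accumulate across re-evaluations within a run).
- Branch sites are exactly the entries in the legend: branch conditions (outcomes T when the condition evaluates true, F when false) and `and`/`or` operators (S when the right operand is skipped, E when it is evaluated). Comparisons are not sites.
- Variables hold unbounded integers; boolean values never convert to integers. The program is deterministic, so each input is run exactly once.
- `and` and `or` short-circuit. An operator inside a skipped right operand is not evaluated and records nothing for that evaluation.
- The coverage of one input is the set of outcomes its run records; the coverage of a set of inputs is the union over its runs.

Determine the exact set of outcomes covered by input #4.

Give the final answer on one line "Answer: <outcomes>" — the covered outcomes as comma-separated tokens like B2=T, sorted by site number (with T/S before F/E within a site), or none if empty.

Simulating input #4 (s=11, w=9) step by step:
  B1->T, B4->T, B5->T, B6->T
as a set, this run covers: B1=T, B4=T, B5=T, B6=T

Answer: B1=T, B4=T, B5=T, B6=T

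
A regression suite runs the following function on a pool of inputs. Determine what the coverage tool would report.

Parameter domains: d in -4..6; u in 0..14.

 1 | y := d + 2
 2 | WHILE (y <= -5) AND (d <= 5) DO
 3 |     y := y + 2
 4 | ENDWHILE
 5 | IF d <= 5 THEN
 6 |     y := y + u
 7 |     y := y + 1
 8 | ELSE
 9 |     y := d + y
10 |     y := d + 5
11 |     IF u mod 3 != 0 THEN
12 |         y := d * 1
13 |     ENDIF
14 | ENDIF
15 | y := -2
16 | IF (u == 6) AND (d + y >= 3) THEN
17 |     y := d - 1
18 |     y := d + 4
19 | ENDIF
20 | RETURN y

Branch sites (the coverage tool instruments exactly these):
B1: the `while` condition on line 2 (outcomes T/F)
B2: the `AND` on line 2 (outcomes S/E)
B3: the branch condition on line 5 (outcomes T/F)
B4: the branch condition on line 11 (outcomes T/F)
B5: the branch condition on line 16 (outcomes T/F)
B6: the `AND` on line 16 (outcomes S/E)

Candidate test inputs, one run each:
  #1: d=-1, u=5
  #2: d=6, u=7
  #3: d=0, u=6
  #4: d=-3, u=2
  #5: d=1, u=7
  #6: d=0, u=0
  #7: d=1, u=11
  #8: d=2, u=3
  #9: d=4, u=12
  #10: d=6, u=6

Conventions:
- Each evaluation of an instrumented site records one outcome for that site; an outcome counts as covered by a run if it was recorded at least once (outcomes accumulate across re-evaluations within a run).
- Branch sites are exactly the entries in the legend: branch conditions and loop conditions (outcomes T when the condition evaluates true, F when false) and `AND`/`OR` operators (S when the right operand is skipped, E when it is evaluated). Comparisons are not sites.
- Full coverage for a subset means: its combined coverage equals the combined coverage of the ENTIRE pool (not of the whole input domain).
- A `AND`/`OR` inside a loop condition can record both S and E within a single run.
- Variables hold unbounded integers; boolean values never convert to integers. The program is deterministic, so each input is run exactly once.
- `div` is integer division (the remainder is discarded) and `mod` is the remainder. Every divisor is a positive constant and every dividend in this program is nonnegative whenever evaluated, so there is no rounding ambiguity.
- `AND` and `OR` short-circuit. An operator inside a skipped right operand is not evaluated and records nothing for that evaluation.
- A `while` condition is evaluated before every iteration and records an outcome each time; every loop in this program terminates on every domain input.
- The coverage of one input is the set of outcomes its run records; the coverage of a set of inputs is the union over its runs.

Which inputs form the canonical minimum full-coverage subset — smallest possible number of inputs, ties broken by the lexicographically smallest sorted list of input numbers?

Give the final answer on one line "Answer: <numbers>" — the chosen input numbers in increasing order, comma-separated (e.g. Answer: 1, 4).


run #1 (d=-1, u=5) records B1=F, B2=S, B3=T, B5=F, B6=S
run #2 (d=6, u=7) records B1=F, B2=S, B3=F, B4=T, B5=F, B6=S
run #3 (d=0, u=6) records B1=F, B2=S, B3=T, B5=F, B6=E
run #4 (d=-3, u=2) records B1=F, B2=S, B3=T, B5=F, B6=S
run #5 (d=1, u=7) records B1=F, B2=S, B3=T, B5=F, B6=S
run #6 (d=0, u=0) records B1=F, B2=S, B3=T, B5=F, B6=S
run #7 (d=1, u=11) records B1=F, B2=S, B3=T, B5=F, B6=S
run #8 (d=2, u=3) records B1=F, B2=S, B3=T, B5=F, B6=S
run #9 (d=4, u=12) records B1=F, B2=S, B3=T, B5=F, B6=S
run #10 (d=6, u=6) records B1=F, B2=S, B3=F, B4=F, B5=T, B6=E
pool-wide coverage (10 outcomes): B1=F, B2=S, B3=T, B3=F, B4=T, B4=F, B5=T, B5=F, B6=S, B6=E
no size-1 subset reaches all 10 outcomes (best union: 6/10)
no size-2 subset reaches all 10 outcomes (best union: 9/10)
the canonical winner is {1, 2, 10}: size 3, full 10-outcome coverage, earliest index list among size-3 covers
Answer: 1, 2, 10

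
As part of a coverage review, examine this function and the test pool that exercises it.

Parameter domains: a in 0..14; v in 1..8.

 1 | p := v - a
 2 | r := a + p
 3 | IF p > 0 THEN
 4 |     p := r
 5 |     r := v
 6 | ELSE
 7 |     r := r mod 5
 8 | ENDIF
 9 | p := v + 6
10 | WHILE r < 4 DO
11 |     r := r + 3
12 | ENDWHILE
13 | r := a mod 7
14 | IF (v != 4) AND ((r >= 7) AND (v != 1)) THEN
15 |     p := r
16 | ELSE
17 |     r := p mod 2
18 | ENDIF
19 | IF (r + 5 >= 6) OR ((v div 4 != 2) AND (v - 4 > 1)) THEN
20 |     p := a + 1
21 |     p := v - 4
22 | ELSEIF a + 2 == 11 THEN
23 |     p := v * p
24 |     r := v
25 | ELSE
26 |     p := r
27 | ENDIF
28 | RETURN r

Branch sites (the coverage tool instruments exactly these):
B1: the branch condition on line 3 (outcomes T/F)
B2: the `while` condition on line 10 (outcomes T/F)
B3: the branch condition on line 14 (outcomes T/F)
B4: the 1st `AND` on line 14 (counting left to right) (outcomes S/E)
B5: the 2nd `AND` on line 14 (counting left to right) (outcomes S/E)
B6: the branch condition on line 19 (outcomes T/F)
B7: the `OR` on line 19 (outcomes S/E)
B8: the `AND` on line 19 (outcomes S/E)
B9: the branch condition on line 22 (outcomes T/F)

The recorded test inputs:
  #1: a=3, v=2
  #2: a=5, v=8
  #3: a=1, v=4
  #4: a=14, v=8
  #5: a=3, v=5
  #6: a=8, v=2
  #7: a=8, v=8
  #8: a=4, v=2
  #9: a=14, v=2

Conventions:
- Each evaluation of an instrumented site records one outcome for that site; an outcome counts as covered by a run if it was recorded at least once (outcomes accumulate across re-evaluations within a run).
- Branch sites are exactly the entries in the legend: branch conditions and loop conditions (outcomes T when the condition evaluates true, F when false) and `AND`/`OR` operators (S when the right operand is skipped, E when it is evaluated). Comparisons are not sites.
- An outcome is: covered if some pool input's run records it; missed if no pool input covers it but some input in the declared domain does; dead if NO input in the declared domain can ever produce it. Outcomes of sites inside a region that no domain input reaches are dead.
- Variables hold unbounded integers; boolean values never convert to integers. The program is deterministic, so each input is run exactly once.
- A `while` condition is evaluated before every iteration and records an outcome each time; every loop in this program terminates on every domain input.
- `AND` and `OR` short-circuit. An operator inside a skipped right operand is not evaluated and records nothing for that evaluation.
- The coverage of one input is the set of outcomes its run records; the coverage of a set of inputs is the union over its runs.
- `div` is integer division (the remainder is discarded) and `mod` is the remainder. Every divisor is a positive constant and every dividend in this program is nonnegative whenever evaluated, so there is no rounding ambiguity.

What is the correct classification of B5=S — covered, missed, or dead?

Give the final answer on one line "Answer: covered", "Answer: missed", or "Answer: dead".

B5=S is recorded by pool input(s) 1, 2, 4, 5, 6, 7, 8, 9 -> covered

Answer: covered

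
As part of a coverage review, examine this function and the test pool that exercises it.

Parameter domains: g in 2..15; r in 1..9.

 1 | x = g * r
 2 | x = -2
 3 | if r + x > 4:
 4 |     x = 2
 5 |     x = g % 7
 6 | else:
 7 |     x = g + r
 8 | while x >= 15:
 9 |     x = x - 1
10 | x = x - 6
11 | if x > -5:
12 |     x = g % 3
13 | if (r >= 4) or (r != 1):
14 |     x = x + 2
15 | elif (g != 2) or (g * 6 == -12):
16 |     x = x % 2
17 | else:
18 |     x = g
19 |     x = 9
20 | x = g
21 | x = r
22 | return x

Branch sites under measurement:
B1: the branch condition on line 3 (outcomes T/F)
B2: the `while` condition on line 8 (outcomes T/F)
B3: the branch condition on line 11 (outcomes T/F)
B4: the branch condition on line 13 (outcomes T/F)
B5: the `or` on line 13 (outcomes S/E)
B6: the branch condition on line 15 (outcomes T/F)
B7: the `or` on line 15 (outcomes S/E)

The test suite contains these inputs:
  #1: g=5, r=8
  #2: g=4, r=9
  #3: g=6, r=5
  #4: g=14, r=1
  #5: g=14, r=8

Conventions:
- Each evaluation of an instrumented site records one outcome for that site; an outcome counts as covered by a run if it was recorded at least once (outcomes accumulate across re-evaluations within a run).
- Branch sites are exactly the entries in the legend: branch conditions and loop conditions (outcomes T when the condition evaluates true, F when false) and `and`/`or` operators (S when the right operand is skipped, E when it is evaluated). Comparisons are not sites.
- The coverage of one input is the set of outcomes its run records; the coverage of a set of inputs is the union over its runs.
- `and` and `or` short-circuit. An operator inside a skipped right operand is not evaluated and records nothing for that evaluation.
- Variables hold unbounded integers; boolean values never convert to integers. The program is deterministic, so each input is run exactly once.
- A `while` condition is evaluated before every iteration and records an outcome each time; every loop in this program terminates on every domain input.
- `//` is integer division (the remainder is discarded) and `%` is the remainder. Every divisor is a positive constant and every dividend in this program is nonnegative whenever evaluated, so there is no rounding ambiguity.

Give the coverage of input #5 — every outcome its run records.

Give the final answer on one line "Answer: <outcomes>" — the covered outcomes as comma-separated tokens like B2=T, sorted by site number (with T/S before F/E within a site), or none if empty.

Tracing the run of input #5 (g=14, r=8):
  B1->T, B2->F, B3->F, B5->S, B4->T
as a set, this run covers: B1=T, B2=F, B3=F, B4=T, B5=S

Answer: B1=T, B2=F, B3=F, B4=T, B5=S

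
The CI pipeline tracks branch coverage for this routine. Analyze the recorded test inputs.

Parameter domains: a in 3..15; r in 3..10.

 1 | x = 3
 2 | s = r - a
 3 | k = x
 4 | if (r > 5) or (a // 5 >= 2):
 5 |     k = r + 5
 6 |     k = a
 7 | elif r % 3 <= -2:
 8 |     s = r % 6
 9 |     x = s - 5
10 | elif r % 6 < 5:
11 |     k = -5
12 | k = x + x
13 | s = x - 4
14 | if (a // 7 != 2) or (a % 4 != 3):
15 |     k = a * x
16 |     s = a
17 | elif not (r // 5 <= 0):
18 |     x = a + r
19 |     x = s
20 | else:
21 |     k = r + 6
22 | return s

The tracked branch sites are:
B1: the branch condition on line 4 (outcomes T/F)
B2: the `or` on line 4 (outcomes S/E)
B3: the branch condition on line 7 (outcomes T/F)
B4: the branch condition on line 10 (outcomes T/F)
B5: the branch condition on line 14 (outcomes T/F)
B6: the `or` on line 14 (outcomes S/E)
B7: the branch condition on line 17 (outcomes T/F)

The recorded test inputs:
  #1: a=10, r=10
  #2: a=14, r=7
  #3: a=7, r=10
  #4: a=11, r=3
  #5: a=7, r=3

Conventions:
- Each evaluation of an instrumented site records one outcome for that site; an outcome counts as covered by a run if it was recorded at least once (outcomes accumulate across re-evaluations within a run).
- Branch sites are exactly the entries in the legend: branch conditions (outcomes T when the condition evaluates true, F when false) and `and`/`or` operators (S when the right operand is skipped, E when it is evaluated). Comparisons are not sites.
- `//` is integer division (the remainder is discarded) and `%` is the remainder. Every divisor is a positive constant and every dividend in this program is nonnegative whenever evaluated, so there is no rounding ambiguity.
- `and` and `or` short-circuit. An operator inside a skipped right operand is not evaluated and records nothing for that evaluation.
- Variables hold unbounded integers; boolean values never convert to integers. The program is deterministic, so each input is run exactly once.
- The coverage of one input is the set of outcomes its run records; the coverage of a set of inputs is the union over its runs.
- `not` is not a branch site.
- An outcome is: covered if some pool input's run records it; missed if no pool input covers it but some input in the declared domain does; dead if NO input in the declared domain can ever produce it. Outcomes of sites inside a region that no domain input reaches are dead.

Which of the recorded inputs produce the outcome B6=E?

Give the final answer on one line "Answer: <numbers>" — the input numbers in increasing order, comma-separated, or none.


input #1 (a=10, r=10): does not produce B6=E
input #2 (a=14, r=7): produces B6=E
input #3 (a=7, r=10): does not produce B6=E
input #4 (a=11, r=3): does not produce B6=E
input #5 (a=7, r=3): does not produce B6=E
Answer: 2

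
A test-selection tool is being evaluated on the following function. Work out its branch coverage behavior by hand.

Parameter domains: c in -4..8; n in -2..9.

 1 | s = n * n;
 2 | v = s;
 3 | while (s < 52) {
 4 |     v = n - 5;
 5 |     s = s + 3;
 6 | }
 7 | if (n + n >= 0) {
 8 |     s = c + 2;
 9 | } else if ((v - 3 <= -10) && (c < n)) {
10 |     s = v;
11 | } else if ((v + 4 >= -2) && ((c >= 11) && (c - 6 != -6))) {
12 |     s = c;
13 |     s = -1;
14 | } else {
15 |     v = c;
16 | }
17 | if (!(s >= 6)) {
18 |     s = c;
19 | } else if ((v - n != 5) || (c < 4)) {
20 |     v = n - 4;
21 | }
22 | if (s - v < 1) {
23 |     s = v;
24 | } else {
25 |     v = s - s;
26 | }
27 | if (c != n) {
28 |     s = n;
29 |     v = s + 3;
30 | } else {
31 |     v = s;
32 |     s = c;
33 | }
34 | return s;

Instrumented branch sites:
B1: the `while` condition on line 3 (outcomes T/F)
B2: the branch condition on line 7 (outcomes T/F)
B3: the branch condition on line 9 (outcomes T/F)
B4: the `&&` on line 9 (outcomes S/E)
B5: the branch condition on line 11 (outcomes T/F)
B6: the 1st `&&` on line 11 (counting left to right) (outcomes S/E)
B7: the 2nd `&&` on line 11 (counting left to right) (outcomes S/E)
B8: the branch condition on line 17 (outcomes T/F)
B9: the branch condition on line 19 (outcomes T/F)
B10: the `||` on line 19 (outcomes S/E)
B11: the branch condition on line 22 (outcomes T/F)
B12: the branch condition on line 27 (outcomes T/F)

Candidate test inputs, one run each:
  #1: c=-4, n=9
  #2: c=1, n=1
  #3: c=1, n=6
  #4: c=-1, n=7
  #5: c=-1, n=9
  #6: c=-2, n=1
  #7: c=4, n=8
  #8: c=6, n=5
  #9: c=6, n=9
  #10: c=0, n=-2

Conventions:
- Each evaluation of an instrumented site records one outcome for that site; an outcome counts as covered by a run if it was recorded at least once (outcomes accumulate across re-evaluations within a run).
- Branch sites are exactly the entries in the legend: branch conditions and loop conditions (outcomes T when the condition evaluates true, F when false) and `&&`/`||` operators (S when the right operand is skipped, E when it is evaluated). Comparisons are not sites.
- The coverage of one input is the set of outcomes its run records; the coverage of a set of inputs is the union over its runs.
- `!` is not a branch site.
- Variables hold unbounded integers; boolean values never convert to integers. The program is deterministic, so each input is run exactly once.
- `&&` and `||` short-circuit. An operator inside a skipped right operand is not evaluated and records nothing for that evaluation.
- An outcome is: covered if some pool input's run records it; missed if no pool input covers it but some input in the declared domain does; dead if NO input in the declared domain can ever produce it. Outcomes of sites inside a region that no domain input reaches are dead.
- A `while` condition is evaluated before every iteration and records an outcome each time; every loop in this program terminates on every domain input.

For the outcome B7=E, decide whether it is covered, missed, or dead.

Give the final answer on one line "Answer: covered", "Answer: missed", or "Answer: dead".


no pool input records B7=E
checking all 156 inputs in the declared domain: B7=E is never recorded -> dead
Answer: dead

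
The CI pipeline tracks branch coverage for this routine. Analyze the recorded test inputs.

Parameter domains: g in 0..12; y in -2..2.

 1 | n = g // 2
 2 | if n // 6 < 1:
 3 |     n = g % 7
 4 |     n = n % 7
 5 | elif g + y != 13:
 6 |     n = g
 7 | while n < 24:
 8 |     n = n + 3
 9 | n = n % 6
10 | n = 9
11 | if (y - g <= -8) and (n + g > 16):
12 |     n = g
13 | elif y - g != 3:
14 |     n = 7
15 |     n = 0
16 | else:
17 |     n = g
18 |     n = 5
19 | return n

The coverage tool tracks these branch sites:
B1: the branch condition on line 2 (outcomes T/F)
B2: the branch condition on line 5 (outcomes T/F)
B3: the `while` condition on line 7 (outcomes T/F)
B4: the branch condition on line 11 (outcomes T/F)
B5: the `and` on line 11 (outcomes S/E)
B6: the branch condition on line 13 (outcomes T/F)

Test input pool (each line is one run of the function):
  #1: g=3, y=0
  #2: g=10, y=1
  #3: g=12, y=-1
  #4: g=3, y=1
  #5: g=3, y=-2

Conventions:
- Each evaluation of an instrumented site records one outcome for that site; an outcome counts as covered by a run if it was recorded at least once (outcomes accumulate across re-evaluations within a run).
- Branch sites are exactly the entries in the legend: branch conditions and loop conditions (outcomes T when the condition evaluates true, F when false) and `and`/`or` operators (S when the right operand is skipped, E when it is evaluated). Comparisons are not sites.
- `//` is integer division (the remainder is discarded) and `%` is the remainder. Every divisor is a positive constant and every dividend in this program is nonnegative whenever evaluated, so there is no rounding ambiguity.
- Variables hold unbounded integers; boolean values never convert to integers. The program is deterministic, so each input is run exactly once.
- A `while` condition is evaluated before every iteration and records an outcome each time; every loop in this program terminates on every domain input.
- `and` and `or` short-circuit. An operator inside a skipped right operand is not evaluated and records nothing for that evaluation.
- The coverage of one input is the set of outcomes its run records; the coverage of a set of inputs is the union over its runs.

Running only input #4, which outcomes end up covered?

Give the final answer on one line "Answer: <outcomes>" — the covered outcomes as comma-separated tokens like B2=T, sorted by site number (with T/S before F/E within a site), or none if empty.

Tracing the run of input #4 (g=3, y=1):
  B1->T, B3->T, B3->T, B3->T, B3->T, B3->T, B3->T, B3->T, B3->F, B5->S
  B4->F, B6->T
distinct outcomes covered: B1=T, B3=T, B3=F, B4=F, B5=S, B6=T

Answer: B1=T, B3=T, B3=F, B4=F, B5=S, B6=T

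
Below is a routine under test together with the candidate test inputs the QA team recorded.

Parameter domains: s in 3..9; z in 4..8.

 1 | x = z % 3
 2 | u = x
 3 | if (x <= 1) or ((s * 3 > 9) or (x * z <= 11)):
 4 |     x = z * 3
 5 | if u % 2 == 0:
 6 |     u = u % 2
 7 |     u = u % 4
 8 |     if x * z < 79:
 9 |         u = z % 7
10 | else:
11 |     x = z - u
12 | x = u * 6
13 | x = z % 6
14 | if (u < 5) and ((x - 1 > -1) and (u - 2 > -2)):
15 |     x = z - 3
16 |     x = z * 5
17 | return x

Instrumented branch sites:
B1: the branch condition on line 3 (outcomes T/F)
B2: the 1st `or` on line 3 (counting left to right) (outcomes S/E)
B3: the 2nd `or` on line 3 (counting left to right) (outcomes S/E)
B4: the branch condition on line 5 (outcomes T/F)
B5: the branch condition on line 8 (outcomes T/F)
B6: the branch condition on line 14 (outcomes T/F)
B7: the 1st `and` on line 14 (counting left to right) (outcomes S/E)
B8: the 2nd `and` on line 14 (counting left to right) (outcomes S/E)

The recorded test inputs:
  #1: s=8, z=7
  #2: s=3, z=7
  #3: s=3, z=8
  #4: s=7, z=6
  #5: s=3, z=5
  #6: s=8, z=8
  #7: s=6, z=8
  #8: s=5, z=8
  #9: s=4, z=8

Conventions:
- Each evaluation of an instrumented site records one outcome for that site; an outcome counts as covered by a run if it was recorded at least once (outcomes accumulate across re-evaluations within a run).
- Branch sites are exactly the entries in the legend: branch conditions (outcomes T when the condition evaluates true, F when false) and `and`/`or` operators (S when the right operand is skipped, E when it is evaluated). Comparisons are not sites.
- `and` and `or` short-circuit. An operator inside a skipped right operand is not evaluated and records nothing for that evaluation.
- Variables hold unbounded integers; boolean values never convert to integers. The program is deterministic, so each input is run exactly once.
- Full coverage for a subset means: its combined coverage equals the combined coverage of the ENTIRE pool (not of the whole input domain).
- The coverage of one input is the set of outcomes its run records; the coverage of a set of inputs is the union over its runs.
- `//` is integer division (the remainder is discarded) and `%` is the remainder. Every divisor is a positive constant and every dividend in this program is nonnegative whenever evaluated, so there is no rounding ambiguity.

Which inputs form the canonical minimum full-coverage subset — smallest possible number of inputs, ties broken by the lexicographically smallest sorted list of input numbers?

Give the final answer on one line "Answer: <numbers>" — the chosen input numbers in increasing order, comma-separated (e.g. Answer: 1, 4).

input #1 (s=8, z=7): events B2->S, B1->T, B4->F, B7->E, B8->E, B6->T; covers B1=T, B2=S, B4=F, B6=T, B7=E, B8=E
input #2 (s=3, z=7): events B2->S, B1->T, B4->F, B7->E, B8->E, B6->T; covers B1=T, B2=S, B4=F, B6=T, B7=E, B8=E
input #3 (s=3, z=8): events B2->E, B3->E, B1->F, B4->T, B5->T, B7->E, B8->E, B6->T; covers B1=F, B2=E, B3=E, B4=T, B5=T, B6=T, B7=E, B8=E
input #4 (s=7, z=6): events B2->S, B1->T, B4->T, B5->F, B7->E, B8->S, B6->F; covers B1=T, B2=S, B4=T, B5=F, B6=F, B7=E, B8=S
input #5 (s=3, z=5): events B2->E, B3->E, B1->T, B4->T, B5->T, B7->S, B6->F; covers B1=T, B2=E, B3=E, B4=T, B5=T, B6=F, B7=S
input #6 (s=8, z=8): events B2->E, B3->S, B1->T, B4->T, B5->F, B7->E, B8->E, B6->F; covers B1=T, B2=E, B3=S, B4=T, B5=F, B6=F, B7=E, B8=E
input #7 (s=6, z=8): events B2->E, B3->S, B1->T, B4->T, B5->F, B7->E, B8->E, B6->F; covers B1=T, B2=E, B3=S, B4=T, B5=F, B6=F, B7=E, B8=E
input #8 (s=5, z=8): events B2->E, B3->S, B1->T, B4->T, B5->F, B7->E, B8->E, B6->F; covers B1=T, B2=E, B3=S, B4=T, B5=F, B6=F, B7=E, B8=E
input #9 (s=4, z=8): events B2->E, B3->S, B1->T, B4->T, B5->F, B7->E, B8->E, B6->F; covers B1=T, B2=E, B3=S, B4=T, B5=F, B6=F, B7=E, B8=E
the full pool covers 16 outcomes: B1=T, B1=F, B2=S, B2=E, B3=S, B3=E, B4=T, B4=F, B5=T, B5=F, B6=T, B6=F, B7=S, B7=E, B8=S, B8=E
size 1 is not enough: best union over all size-1 subsets is 8/16
size 2 is not enough: best union over all size-2 subsets is 13/16
size 3 is not enough: best union over all size-3 subsets is 14/16
size 4 is not enough: best union over all size-4 subsets is 15/16
at size 5, {1, 3, 4, 5, 6} reaches all 16 outcomes; every lexicographically earlier size-5 subset fails

Answer: 1, 3, 4, 5, 6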